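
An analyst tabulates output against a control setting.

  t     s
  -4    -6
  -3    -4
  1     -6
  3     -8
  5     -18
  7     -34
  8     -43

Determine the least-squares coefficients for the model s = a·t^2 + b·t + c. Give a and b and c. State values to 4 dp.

Forming AᵀA = [[7541, 917, 173]; [917, 173, 17]; [173, 17, 7]] and Aᵀs = [-5078, -666, -119]ᵀ gives AᵀA·[a, b, c]ᵀ = Aᵀs.
Solving the 3×3 system (Gaussian elimination) gives a = -164777/320664, b = -296245/320664, c = -109915/53444.

a = -0.5139, b = -0.9238, c = -2.0566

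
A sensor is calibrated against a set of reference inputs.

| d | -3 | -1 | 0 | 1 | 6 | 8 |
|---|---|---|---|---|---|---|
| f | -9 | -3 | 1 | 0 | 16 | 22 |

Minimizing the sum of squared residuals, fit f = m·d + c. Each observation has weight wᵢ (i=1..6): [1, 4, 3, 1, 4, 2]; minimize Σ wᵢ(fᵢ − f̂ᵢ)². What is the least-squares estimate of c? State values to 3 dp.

Sums needed: Σwᵢ·d·d = 286, Σwᵢ·d = 34, Σwᵢ·1 = 15.
For MᵀWf: Σwᵢ·d·f = 775, Σwᵢ·f = 90.
MᵀWM·[m, c]ᵀ = MᵀWf becomes [[286, 34]; [34, 15]]·[m, c]ᵀ = [775, 90]ᵀ.
Δ = 286·15 − 34² = 3134.
m = (775·15 − 34·90)/3134 = 8565/3134; c = (286·90 − 34·775)/3134 = -305/1567.

c = -0.195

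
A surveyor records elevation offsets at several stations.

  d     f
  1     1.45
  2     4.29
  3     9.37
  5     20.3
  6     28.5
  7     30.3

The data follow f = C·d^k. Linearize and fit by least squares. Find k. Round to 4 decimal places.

Linearized form: ln f = k·ln d + ln C. From the 6 transformed points,
XᵀX = [[11.2747, 7.1389]; [7.1389, 6]], rhs = [20.9530, 13.8370]ᵀ  (here Σln d = 7.1389, Σ(ln d)² = 11.2747, Σln f = 13.8370, Σln d·ln f = 20.9530).
Solving (det = 16.6845): k = 1.61450, ln C = 0.38522.

k = 1.6145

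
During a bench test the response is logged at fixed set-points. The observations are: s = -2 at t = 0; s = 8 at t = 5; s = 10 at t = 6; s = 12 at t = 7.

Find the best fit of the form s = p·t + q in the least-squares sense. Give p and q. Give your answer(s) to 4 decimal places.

p = 2.0000, q = -2.0000

Compute the Gram sums: Σt·t = 110, Σt = 18, Σ1 = 4.
Moment sums: Σt·s = 184, Σs = 28.
MᵀM·[p, q]ᵀ = Mᵀs becomes [[110, 18]; [18, 4]]·[p, q]ᵀ = [184, 28]ᵀ.
Δ = 110·4 − 18² = 116.
p = (184·4 − 18·28)/116 = 2; q = (110·28 − 18·184)/116 = -2.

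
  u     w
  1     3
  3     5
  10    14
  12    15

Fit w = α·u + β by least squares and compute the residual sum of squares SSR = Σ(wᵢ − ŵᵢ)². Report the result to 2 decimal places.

SSR = 0.91

Compute the Gram sums: Σu·u = 254, Σu = 26, Σ1 = 4.
And Σu·w = 338, Σw = 37.
AᵀA·[α, β]ᵀ = Aᵀw becomes [[254, 26]; [26, 4]]·[α, β]ᵀ = [338, 37]ᵀ.
Eliminating β: 4·(row 1) − 26·(row 2) gives 340·α = 4·338 − 26·37 = 390, so α = 39/34.
Then β = (37 − 26·(39/34))/4 = 61/34.
Residuals: 1/17, -4/17, 25/34, -19/34; SSR = 31/34.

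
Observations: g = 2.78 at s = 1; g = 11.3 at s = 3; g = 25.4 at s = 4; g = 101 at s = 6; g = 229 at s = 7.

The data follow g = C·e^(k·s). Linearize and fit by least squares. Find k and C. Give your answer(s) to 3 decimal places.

Taking logs, ln g = k·s + ln C, so regress ln g on s.
Σs = 21.0000, Σ(s)² = 111.0000, Σln g = 16.7308, Σs·ln g = 86.9626.
Equations: 111.0000·k + 21.0000·ln C = 86.9626;  21.0000·k + 5·ln C = 16.7308.
Δ = 111.0000·5 − (21.0000)² = 114.0000; k = (86.9626·5 − 21.0000·16.7308)/114.0000 = 0.73215, ln C = (111.0000·16.7308 − 21.0000·86.9626)/114.0000 = 0.27113, so C = exp(0.27113) = 1.31144.

k = 0.732, C = 1.311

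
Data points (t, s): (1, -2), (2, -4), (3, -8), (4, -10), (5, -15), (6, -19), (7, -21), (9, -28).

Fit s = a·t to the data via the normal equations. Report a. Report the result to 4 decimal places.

With design matrix X, XᵀX = [[221]] and Xᵀs = [-662]ᵀ.
Hence a = -662 / 221 ≈ -2.99548.

a = -2.9955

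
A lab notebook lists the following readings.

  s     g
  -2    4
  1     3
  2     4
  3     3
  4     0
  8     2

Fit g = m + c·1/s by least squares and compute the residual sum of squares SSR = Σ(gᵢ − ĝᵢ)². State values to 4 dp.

SSR = 11.2557

Forming XᵀX = [[6, 41/24]; [41/24, 973/576]] and Xᵀg = [16, 17/4]ᵀ gives XᵀX·[m, c]ᵀ = Xᵀg.
Δ = 6·(973/576) − (41/24)² = 4157/576.
m = (16·(973/576) − (41/24)·(17/4))/(4157/576) = 11386/4157; c = (6·(17/4) − (41/24)·16)/(4157/576) = -1056/4157.
Residuals: 4714/4157, 2141/4157, 5770/4157, 1437/4157, -11122/4157, -2940/4157; SSR = 46790/4157.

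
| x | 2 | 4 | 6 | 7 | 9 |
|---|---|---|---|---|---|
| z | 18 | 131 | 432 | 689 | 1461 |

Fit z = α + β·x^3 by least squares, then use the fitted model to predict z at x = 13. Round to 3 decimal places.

Normal-equation sums: Σ1 = 5, Σx^3 = 1360, Σx^3·x^3 = 699906.
Moment sums: Σz = 2731, Σx^3·z = 1403236.
Determinant 5·699906 − 1360² = 1649930.
α = (2731·699906 − 1360·1403236)/1649930 = 1521163/824965; β = (5·1403236 − 1360·2731)/1649930 = 330202/164993.
At x = 13: ẑ = (1521163/824965)·(1) + (330202/164993)·(2197) = 3628790133/824965.

ẑ = 4398.720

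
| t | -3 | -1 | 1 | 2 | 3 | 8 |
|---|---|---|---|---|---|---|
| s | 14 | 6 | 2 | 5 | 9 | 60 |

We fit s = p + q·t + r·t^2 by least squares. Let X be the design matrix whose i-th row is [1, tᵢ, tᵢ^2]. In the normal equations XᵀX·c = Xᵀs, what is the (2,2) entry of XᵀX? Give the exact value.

88

Row 2 ↔ basis t, column 2 ↔ basis t, so (XᵀX)_{2,2} = Σᵢ (t)·(t) = (-3)·(-3) + (-1)·(-1) + (1)·(1) + (2)·(2) + (3)·(3) + (8)·(8) = 88.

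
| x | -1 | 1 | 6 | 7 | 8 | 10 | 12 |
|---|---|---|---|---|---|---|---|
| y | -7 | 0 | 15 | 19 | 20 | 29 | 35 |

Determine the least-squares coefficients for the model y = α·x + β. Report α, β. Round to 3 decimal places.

Entries of MᵀM: Σx·x = 395, Σx = 43, Σ1 = 7.
Moment sums: Σx·y = 1100, Σy = 111.
Normal equations: [[395, 43]; [43, 7]]·[α, β]ᵀ = [1100, 111]ᵀ.
Eliminating β: 7·(row 1) − 43·(row 2) gives 916·α = 7·1100 − 43·111 = 2927, so α = 2927/916.
Then β = (111 − 43·(2927/916))/7 = -3455/916.

α = 3.195, β = -3.772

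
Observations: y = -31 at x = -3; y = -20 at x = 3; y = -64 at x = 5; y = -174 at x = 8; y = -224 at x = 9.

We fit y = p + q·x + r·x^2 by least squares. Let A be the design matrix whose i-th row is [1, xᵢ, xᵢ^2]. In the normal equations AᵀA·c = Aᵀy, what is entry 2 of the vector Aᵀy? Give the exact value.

-3695

Entry 2 ↔ basis x, so (Aᵀy)_{2} = Σᵢ (x)·yᵢ = (-3)·(-31) + (3)·(-20) + (5)·(-64) + (8)·(-174) + (9)·(-224) = -3695.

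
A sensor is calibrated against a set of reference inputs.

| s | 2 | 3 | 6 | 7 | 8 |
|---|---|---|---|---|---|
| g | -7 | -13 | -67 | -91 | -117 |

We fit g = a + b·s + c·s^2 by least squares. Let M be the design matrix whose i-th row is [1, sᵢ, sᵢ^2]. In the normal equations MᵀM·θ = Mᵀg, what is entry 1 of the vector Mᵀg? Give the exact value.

Entry 1 ↔ basis 1, so (Mᵀg)_{1} = Σᵢ gᵢ = (1)·(-7) + (1)·(-13) + (1)·(-67) + (1)·(-91) + (1)·(-117) = -295.

-295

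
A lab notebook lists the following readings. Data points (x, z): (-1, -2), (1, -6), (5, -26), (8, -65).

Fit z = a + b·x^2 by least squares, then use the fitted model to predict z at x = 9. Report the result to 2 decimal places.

Entries of AᵀA: Σ1 = 4, Σx^2 = 91, Σx^2·x^2 = 4723.
Moment sums: Σz = -99, Σx^2·z = -4818.
det = 4·4723 − 91² = 10611.
a = ((-99)·4723 − 91·(-4818))/10611 = -9713/3537; b = (4·(-4818) − 91·(-99))/10611 = -3421/3537.
At x = 9: ẑ = (-9713/3537)·(1) + (-3421/3537)·(81) = -286814/3537.

ẑ = -81.09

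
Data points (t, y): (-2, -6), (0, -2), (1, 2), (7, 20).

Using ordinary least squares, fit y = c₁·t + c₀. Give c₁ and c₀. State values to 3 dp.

Forming AᵀA = [[54, 6]; [6, 4]] and Aᵀy = [154, 14]ᵀ gives AᵀA·[c₁, c₀]ᵀ = Aᵀy.
Δ = 54·4 − 6² = 180.
c₁ = (154·4 − 6·14)/180 = 133/45; c₀ = (54·14 − 6·154)/180 = -14/15.

c₁ = 2.956, c₀ = -0.933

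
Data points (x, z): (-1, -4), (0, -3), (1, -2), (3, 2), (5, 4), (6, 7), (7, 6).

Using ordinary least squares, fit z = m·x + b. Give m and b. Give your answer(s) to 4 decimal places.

m = 1.4138, b = -2.8128

AᵀA·[m, b]ᵀ = Aᵀz reads: 121·m + 21·b = 112;  21·m + 7·b = 10.
Determinant 121·7 − 21² = 406.
m = (112·7 − 21·10)/406 = 41/29; b = (121·10 − 21·112)/406 = -571/203.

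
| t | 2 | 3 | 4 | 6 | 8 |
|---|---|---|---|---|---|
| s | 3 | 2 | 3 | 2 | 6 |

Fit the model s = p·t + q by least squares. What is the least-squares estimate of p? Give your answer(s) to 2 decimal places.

p = 0.45

Compute the Gram sums: Σt·t = 129, Σt = 23, Σ1 = 5.
And Σt·s = 84, Σs = 16.
Normal equations: [[129, 23]; [23, 5]]·[p, q]ᵀ = [84, 16]ᵀ.
Δ = 129·5 − 23² = 116.
p = (84·5 − 23·16)/116 = 13/29; q = (129·16 − 23·84)/116 = 33/29.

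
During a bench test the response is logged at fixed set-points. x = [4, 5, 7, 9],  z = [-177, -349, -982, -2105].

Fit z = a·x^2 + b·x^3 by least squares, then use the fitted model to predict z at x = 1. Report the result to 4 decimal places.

ẑ = -2.0659

The normal system AᵀA·[a, b]ᵀ = Aᵀz is [[9843, 80005]; [80005, 668811]]·[a, b]ᵀ = [-230180, -1926324]ᵀ.
det = 9843·668811 − 80005² = 182306648.
a = ((-230180)·668811 − 80005·(-1926324))/182306648 = 21079455/22788331; b = (9843·(-1926324) − 80005·(-230180))/182306648 = -68157029/22788331.
At x = 1: ẑ = (21079455/22788331)·(1) + (-68157029/22788331)·(1) = -47077574/22788331.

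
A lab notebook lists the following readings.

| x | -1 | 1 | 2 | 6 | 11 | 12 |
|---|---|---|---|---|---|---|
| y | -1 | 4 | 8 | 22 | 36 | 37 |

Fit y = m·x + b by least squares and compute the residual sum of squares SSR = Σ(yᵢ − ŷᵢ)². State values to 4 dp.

SSR = 6.6742

Compute the Gram sums: Σx·x = 307, Σx = 31, Σ1 = 6.
For Mᵀy: Σx·y = 993, Σy = 106.
So MᵀM·[m, b]ᵀ = Mᵀy: [[307, 31]; [31, 6]]·[m, b]ᵀ = [993, 106]ᵀ.
det = 307·6 − 31² = 881.
m = (993·6 − 31·106)/881 = 2672/881; b = (307·106 − 31·993)/881 = 1759/881.
Residuals: 32/881, -907/881, -55/881, 1591/881, 565/881, -1226/881; SSR = 5880/881.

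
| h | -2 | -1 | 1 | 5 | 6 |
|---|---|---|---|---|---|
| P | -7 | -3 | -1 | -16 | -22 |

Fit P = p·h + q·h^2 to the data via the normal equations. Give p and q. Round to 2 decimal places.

With design matrix X, XᵀX = [[67, 333]; [333, 1939]] and XᵀP = [-196, -1224]ᵀ.
det = 67·1939 − 333² = 19024.
p = ((-196)·1939 − 333·(-1224))/19024 = 6887/4756; q = (67·(-1224) − 333·(-196))/19024 = -4185/4756.

p = 1.45, q = -0.88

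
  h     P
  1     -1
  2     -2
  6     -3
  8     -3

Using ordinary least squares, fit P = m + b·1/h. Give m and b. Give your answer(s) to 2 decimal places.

m = -3.31, b = 2.36

MᵀM·[m, b]ᵀ = MᵀP reads: 4·m + (43/24)·b = -9;  (43/24)·m + (745/576)·b = -23/8.
(Σ1 = 4, Σ1/h = 43/24, Σ1/h·1/h = 745/576, ΣP = -9, Σ1/h·P = -23/8.)
det = 4·(745/576) − (43/24)² = 377/192.
m = ((-9)·(745/576) − (43/24)·(-23/8))/(377/192) = -1246/377; b = (4·(-23/8) − (43/24)·(-9))/(377/192) = 888/377.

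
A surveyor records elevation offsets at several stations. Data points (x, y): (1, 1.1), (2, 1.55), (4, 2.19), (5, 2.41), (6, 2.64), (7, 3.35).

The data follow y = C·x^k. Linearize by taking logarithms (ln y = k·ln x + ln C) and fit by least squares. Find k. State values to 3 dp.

Linearized form: ln y = k·ln x + ln C. From the 6 transformed points,
Σln x = 7.4265, Σ(ln x)² = 11.9895, Σln y = 4.3768, Σln x·ln y = 6.8981.
Equations: 11.9895·k + 7.4265·ln C = 6.8981;  7.4265·k + 6·ln C = 4.3768.
Solving (det = 16.7835): k = 0.52933, ln C = 0.07429.

k = 0.529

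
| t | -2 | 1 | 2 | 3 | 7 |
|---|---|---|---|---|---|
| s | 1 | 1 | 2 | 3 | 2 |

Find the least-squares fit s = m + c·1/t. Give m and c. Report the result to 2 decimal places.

From the data, Σ1 = 5, Σ1/t = 31/21, Σ1/t·1/t = 1439/882.
And Σs = 9, Σ1/t·s = 39/14.
Normal equations: [[5, 31/21]; [31/21, 1439/882]]·[m, c]ᵀ = [9, 39/14]ᵀ.
Eliminating c: (1439/882)·(row 1) − (31/21)·(row 2) gives (5273/882)·m = (1439/882)·9 − (31/21)·(39/14) = 74/7, so m = 9324/5273.
Then c = ((39/14) − (31/21)·(9324/5273))/(1439/882) = 567/5273.

m = 1.77, c = 0.11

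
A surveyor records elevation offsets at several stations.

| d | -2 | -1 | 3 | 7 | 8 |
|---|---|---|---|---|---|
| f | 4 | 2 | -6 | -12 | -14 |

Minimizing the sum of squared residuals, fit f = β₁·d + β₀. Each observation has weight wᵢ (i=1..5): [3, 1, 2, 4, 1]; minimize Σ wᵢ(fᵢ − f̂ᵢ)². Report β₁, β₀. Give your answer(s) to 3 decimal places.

Compute the Gram sums: Σwᵢ·d·d = 291, Σwᵢ·d = 35, Σwᵢ·1 = 11.
For AᵀWf: Σwᵢ·d·f = -510, Σwᵢ·f = -60.
So AᵀWA·[β₁, β₀]ᵀ = AᵀWf: [[291, 35]; [35, 11]]·[β₁, β₀]ᵀ = [-510, -60]ᵀ.
Determinant 291·11 − 35² = 1976.
β₁ = ((-510)·11 − 35·(-60))/1976 = -135/76; β₀ = (291·(-60) − 35·(-510))/1976 = 15/76.

β₁ = -1.776, β₀ = 0.197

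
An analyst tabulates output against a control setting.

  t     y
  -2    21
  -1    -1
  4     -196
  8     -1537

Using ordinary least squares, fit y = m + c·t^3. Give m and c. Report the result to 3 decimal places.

With design matrix A, AᵀA = [[4, 567]; [567, 266305]] and Aᵀy = [-1713, -799655]ᵀ.
Eliminating c: 266305·(row 1) − 567·(row 2) gives 743731·m = 266305·(-1713) − 567·(-799655) = -2776080, so m = -2776080/743731.
Then c = ((-799655) − 567·(-2776080/743731))/266305 = -2227349/743731.

m = -3.733, c = -2.995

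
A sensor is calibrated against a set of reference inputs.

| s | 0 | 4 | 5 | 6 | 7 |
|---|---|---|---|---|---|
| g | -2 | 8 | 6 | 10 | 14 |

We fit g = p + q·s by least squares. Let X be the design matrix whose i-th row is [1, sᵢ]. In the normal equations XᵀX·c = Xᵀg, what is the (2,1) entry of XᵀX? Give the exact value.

Row 2 ↔ basis s, column 1 ↔ basis 1, so (XᵀX)_{2,1} = Σᵢ s = (0)·(1) + (4)·(1) + (5)·(1) + (6)·(1) + (7)·(1) = 22.

22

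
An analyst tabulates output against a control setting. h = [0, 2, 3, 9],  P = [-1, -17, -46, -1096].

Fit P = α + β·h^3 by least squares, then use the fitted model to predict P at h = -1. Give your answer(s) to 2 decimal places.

P̂ = -2.33

Normal-equation sums: Σ1 = 4, Σh^3 = 764, Σh^3·h^3 = 532234.
Moment sums: ΣP = -1160, Σh^3·P = -800362.
Normal equations: [[4, 764]; [764, 532234]]·[α, β]ᵀ = [-1160, -800362]ᵀ.
Eliminating β: 532234·(row 1) − 764·(row 2) gives 1545240·α = 532234·(-1160) − 764·(-800362) = -5914872, so α = -246453/64385.
Then β = ((-800362) − 764·(-246453/64385))/532234 = -96467/64385.
At h = -1: P̂ = (-246453/64385)·(1) + (-96467/64385)·(-1) = -149986/64385.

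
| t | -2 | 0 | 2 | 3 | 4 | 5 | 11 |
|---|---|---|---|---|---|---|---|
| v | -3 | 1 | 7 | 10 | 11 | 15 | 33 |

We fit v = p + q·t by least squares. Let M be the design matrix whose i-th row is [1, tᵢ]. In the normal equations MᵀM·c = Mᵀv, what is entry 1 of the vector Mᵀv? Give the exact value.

Entry 1 ↔ basis 1, so (Mᵀv)_{1} = Σᵢ vᵢ = (1)·(-3) + (1)·(1) + (1)·(7) + (1)·(10) + (1)·(11) + (1)·(15) + (1)·(33) = 74.

74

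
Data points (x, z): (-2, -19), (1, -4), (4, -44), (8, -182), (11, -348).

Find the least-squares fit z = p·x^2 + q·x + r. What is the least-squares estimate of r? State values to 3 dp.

MᵀM·[p, q, r]ᵀ = Mᵀz reads: 19010·p + 1900·q + 206·r = -54540;  1900·p + 206·q + 22·r = -5426;  206·p + 22·q + 5·r = -597.
(Σx^2·x^2 = 19010, Σx^2·x = 1900, Σx^2 = 206, Σx·x = 206, Σx = 22, Σ1 = 5, Σx^2·z = -54540, Σx·z = -5426, Σz = -597.)
Row-reducing yields p = -67855/22479, q = 41186/22479, r = -23195/7493.

r = -3.096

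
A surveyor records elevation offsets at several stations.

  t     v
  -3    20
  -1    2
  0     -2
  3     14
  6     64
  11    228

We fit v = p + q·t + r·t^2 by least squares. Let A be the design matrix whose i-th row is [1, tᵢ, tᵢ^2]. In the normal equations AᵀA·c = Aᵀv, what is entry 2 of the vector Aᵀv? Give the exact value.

2872

Entry 2 ↔ basis t, so (Aᵀv)_{2} = Σᵢ (t)·vᵢ = (-3)·(20) + (-1)·(2) + (0)·(-2) + (3)·(14) + (6)·(64) + (11)·(228) = 2872.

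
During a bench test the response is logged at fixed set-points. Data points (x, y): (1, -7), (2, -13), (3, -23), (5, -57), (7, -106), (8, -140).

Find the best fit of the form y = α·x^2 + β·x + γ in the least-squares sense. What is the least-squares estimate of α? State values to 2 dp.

Compute the Gram sums: Σx^2·x^2 = 7220, Σx^2·x = 1016, Σx^2 = 152, Σx·x = 152, Σx = 26, Σ1 = 6.
And Σx^2·y = -15845, Σx·y = -2249, Σy = -346.
MᵀM·[α, β, γ]ᵀ = Mᵀy becomes [[7220, 1016, 152]; [1016, 152, 26]; [152, 26, 6]]·[α, β, γ]ᵀ = [-15845, -2249, -346]ᵀ.
Row-reducing yields α = -5293/2420, β = 981/1210, γ = -6983/1210.

α = -2.19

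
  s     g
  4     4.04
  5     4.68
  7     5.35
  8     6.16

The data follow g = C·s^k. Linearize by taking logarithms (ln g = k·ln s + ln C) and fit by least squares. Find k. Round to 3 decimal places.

k = 0.565

Linearized form: ln g = k·ln s + ln C. From the 4 transformed points,
Σln s = 7.0211, Σ(ln s)² = 12.6227, Σln g = 6.4347, Σln s·ln g = 11.4635.
Normal system: [[12.6227, 7.0211]; [7.0211, 4]]·[k, ln C]ᵀ = [11.4635, 6.4347]ᵀ.
Δ = 12.6227·4 − (7.0211)² = 1.1954; k = (11.4635·4 − 7.0211·6.4347)/1.1954 = 0.56499, ln C = (12.6227·6.4347 − 7.0211·11.4635)/1.1954 = 0.61697.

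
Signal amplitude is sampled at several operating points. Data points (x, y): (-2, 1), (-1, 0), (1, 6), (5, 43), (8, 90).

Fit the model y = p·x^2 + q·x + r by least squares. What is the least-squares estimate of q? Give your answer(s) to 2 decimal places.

q = 2.99

Normal-equation sums: Σx^2·x^2 = 4739, Σx^2·x = 629, Σx^2 = 95, Σx·x = 95, Σx = 11, Σ1 = 5.
For Aᵀy: Σx^2·y = 6845, Σx·y = 939, Σy = 140.
Row-reducing yields p = 26065/26106, q = 26015/8702, r = 32017/13053.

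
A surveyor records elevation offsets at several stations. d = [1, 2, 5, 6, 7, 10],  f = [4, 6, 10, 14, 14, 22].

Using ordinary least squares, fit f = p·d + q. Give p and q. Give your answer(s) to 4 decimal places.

p = 1.9392, q = 1.6474

From the data, Σd·d = 215, Σd = 31, Σ1 = 6.
For Xᵀf: Σd·f = 468, Σf = 70.
Δ = 215·6 − 31² = 329.
p = (468·6 − 31·70)/329 = 638/329; q = (215·70 − 31·468)/329 = 542/329.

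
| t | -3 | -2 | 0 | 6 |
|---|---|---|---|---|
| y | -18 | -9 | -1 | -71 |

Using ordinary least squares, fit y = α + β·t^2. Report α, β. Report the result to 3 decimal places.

Forming AᵀA = [[4, 49]; [49, 1393]] and Aᵀy = [-99, -2754]ᵀ gives AᵀA·[α, β]ᵀ = Aᵀy.
det = 4·1393 − 49² = 3171.
α = ((-99)·1393 − 49·(-2754))/3171 = -141/151; β = (4·(-2754) − 49·(-99))/3171 = -2055/1057.

α = -0.934, β = -1.944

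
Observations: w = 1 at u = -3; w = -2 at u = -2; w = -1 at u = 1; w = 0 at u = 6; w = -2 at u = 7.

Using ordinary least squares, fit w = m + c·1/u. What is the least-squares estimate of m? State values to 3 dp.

Entries of MᵀM: Σ1 = 5, Σ1/u = 10/21, Σ1/u·1/u = 1243/882.
And Σw = -4, Σ1/u·w = -13/21.
So MᵀM·[m, c]ᵀ = Mᵀw: [[5, 10/21]; [10/21, 1243/882]]·[m, c]ᵀ = [-4, -13/21]ᵀ.
Determinant 5·(1243/882) − (10/21)² = 2005/294.
m = ((-4)·(1243/882) − (10/21)·(-13/21))/(2005/294) = -4712/6015; c = (5·(-13/21) − (10/21)·(-4))/(2005/294) = -70/401.

m = -0.783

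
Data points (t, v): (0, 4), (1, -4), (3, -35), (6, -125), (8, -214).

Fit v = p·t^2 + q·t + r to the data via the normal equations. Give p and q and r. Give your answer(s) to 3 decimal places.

p = -2.857, q = -4.337, r = 3.670

Compute the Gram sums: Σt^2·t^2 = 5474, Σt^2·t = 756, Σt^2 = 110, Σt·t = 110, Σt = 18, Σ1 = 5.
Right-hand side: Σt^2·v = -18515, Σt·v = -2571, Σv = -374.
Normal equations: [[5474, 756, 110]; [756, 110, 18]; [110, 18, 5]]·[p, q, r]ᵀ = [-18515, -2571, -374]ᵀ.
Row-reducing yields p = -20097/7034, q = -30507/7034, r = 12908/3517.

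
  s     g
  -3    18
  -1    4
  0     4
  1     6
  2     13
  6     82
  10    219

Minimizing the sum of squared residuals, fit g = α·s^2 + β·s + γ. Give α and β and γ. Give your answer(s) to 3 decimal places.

α = 2.061, β = 0.965, γ = 2.908

The normal equations are: 11395·α + 1197·β + 151·γ = 25076;  1197·α + 151·β + 15·γ = 2656;  151·α + 15·β + 7·γ = 346.
Inverting the 3×3 Gram matrix, [α, β, γ]ᵀ = [736933/357609, 115011/119203, 1040048/357609]ᵀ.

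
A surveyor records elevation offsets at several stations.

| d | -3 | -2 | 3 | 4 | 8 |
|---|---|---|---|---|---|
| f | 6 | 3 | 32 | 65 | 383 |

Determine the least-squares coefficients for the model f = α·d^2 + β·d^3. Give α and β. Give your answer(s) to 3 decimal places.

The normal equations are: 4530·α + 33760·β = 25906;  33760·α + 267762·β = 200934.
(Σd^2·d^2 = 4530, Σd^2·d^3 = 33760, Σd^3·d^3 = 267762, Σd^2·f = 25906, Σd^3·f = 200934.)
Δ = 4530·267762 − 33760² = 73224260.
α = (25906·267762 − 33760·200934)/73224260 = 38277633/18306065; β = (4530·200934 − 33760·25906)/73224260 = 1782223/3661213.

α = 2.091, β = 0.487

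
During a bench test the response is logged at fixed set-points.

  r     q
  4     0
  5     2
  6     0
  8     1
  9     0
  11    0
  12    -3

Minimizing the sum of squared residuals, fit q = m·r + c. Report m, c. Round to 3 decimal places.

Normal-equation sums: Σr·r = 487, Σr = 55, Σ1 = 7.
For Mᵀq: Σr·q = -18, Σq = 0.
Normal equations: [[487, 55]; [55, 7]]·[m, c]ᵀ = [-18, 0]ᵀ.
Determinant 487·7 − 55² = 384.
m = ((-18)·7 − 55·0)/384 = -21/64; c = (487·0 − 55·(-18))/384 = 165/64.

m = -0.328, c = 2.578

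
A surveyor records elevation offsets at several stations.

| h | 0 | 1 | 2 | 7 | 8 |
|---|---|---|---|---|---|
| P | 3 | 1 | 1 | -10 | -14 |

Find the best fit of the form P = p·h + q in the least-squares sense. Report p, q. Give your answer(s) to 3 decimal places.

Compute the Gram sums: Σh·h = 118, Σh = 18, Σ1 = 5.
Right-hand side: Σh·P = -179, ΣP = -19.
MᵀM·[p, q]ᵀ = MᵀP becomes [[118, 18]; [18, 5]]·[p, q]ᵀ = [-179, -19]ᵀ.
det = 118·5 − 18² = 266.
p = ((-179)·5 − 18·(-19))/266 = -79/38; q = (118·(-19) − 18·(-179))/266 = 70/19.

p = -2.079, q = 3.684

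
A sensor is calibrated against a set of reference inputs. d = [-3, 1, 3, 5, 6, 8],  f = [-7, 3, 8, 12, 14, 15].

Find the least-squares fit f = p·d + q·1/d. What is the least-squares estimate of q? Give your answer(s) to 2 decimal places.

q = 1.52

With design matrix A, AᵀA = [[144, 6]; [6, 2089/1600]] and Aᵀf = [312, 1753/120]ᵀ.
det = 144·(2089/1600) − 6² = 15201/100.
p = (312·(2089/1600) − 6·(1753/120))/(15201/100) = 63941/30402; q = (144·(1753/120) − 6·312)/(15201/100) = 7720/5067.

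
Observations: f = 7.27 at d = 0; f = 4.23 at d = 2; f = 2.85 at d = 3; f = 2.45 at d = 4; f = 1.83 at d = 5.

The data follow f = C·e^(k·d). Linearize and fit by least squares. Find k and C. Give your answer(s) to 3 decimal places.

With ln fᵢ as the transformed response and dᵢ as the regressor:
Sums: Σd = 14.0000, Σ(d)² = 54.0000, Σln f = 5.9737, Σd·ln f = 12.6323.
Normal system: [[54.0000, 14.0000]; [14.0000, 5]]·[k, ln C]ᵀ = [12.6323, 5.9737]ᵀ.
Δ = 54.0000·5 − (14.0000)² = 74.0000; k = (12.6323·5 − 14.0000·5.9737)/74.0000 = -0.27662, ln C = (54.0000·5.9737 − 14.0000·12.6323)/74.0000 = 1.96928, so C = exp(1.96928) = 7.16551.

k = -0.277, C = 7.166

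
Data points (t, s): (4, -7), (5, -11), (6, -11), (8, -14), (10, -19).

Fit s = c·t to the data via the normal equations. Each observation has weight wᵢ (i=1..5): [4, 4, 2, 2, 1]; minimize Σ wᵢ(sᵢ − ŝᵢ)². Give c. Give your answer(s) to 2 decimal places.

Entries of MᵀWM: Σwᵢ·t·t = 464.
Right-hand side: Σwᵢ·t·s = -878.
So MᵀWM·[c]ᵀ = MᵀWs: [[464]]·[c]ᵀ = [-878]ᵀ.
c = (-878)/464 = -1.89224.

c = -1.89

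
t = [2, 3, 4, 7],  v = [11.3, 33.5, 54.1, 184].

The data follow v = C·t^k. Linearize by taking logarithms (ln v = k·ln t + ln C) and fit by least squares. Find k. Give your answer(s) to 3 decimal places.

Let Y = ln v. Fitting Y = k·ln t + ln C by least squares:
Sums: Σln t = 5.1240, Σ(ln t)² = 7.3958, Σln v = 15.1421, Σln t·ln v = 21.2188.
Normal system: [[7.3958, 5.1240]; [5.1240, 4]]·[k, ln C]ᵀ = [21.2188, 15.1421]ᵀ.
Solving (det = 3.3281): k = 2.18974, ln C = 0.98050.

k = 2.190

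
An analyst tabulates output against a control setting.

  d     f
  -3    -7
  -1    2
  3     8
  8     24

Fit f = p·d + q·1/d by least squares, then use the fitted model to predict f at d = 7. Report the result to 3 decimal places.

Forming AᵀA = [[83, 4]; [4, 713/576]] and Aᵀf = [235, 6]ᵀ gives AᵀA·[p, q]ᵀ = Aᵀf.
Determinant 83·(713/576) − 4² = 49963/576.
p = (235·(713/576) − 4·6)/(49963/576) = 9043/2939; q = (83·6 − 4·235)/(49963/576) = -14976/2939.
At d = 7: f̂ = (9043/2939)·(7) + (-14976/2939)·(1/7) = 428131/20573.

f̂ = 20.810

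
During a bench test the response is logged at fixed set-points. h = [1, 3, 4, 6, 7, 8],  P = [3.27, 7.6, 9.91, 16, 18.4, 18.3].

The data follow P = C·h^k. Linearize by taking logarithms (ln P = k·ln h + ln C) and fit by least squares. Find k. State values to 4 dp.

Let Y = ln P. Fitting Y = k·ln h + ln C by least squares:
Σln h = 8.3020, Σ(ln h)² = 14.4498, Σln P = 14.0983, Σln h·ln P = 22.0874.
Equations: 14.4498·k + 8.3020·ln C = 22.0874;  8.3020·k + 6·ln C = 14.0983.
Δ = 14.4498·6 − (8.3020)² = 17.7753; k = (22.0874·6 − 8.3020·14.0983)/17.7753 = 0.87086, ln C = (14.4498·14.0983 − 8.3020·22.0874)/17.7753 = 1.14474.

k = 0.8709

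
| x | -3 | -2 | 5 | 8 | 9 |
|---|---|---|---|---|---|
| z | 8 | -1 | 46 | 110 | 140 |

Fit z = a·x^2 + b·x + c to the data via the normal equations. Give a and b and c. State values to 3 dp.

a = 1.567, b = 1.652, c = -2.383

Setting ∂/∂a … = 0 gives: 11379·a + 1331·b + 183·c = 19598;  1331·a + 183·b + 17·c = 2348;  183·a + 17·b + 5·c = 303.
Row-reducing yields a = 25225/16094, b = 26591/16094, c = -19174/8047.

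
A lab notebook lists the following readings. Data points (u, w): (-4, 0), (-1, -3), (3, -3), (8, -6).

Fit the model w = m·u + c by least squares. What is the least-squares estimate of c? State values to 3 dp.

Forming XᵀX = [[90, 6]; [6, 4]] and Xᵀw = [-54, -12]ᵀ gives XᵀX·[m, c]ᵀ = Xᵀw.
Eliminating c: 4·(row 1) − 6·(row 2) gives 324·m = 4·(-54) − 6·(-12) = -144, so m = -4/9.
Then c = ((-12) − 6·(-4/9))/4 = -7/3.

c = -2.333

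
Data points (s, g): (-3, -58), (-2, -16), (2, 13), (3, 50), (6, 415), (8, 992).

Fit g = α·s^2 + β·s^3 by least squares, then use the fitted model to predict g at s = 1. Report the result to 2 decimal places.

Compute the Gram sums: Σs^2·s^2 = 5586, Σs^2·s^3 = 40544, Σs^3·s^3 = 310386.
And Σs^2·g = 78344, Σs^3·g = 600692.
AᵀA·[α, β]ᵀ = Aᵀg becomes [[5586, 40544]; [40544, 310386]]·[α, β]ᵀ = [78344, 600692]ᵀ.
Δ = 5586·310386 − 40544² = 90000260.
α = (78344·310386 − 40544·600692)/90000260 = -1341988/3214295; β = (5586·600692 − 40544·78344)/90000260 = 913706/459185.
At s = 1: ĝ = (-1341988/3214295)·(1) + (913706/459185)·(1) = 5053954/3214295.

ĝ = 1.57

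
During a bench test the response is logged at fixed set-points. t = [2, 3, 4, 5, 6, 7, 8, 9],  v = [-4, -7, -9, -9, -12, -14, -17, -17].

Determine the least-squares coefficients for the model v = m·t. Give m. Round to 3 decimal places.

Sums needed: Σt·t = 284.
Moment sums: Σt·v = -569.
MᵀM·[m]ᵀ = Mᵀv becomes [[284]]·[m]ᵀ = [-569]ᵀ.
m = (-569)/284 = -2.00352.

m = -2.004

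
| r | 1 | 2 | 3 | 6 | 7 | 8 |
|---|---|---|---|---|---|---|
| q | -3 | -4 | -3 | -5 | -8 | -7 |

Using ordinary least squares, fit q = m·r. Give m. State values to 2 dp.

MᵀM·[m]ᵀ = Mᵀq reads: 163·m = -162.
Hence m = -162 / 163 ≈ -0.993865.

m = -0.99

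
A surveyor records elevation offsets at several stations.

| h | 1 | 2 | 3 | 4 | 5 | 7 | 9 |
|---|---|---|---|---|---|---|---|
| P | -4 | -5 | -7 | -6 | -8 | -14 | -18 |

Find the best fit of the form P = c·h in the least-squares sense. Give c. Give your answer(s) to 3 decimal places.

c = -1.941

Normal-equation sums: Σh·h = 185.
And Σh·P = -359.
So MᵀM·[c]ᵀ = MᵀP: [[185]]·[c]ᵀ = [-359]ᵀ.
Hence c = -359 / 185 ≈ -1.94054.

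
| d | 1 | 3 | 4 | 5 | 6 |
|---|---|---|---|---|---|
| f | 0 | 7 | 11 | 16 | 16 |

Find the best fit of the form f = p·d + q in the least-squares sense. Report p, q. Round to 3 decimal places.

p = 3.446, q = -3.095

The normal equations are: 87·p + 19·q = 241;  19·p + 5·q = 50.
(Σd·d = 87, Σd = 19, Σ1 = 5, Σd·f = 241, Σf = 50.)
Eliminating q: 5·(row 1) − 19·(row 2) gives 74·p = 5·241 − 19·50 = 255, so p = 255/74.
Then q = (50 − 19·(255/74))/5 = -229/74.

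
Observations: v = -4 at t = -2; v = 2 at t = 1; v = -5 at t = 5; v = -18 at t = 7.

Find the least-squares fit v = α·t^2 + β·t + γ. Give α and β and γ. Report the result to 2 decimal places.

α = -0.63, β = 1.66, γ = 1.60

Entries of XᵀX: Σt^2·t^2 = 3043, Σt^2·t = 461, Σt^2 = 79, Σt·t = 79, Σt = 11, Σ1 = 4.
Moment sums: Σt^2·v = -1021, Σt·v = -141, Σv = -25.
Row-reducing yields α = -83/132, β = 4753/2860, γ = 6857/4290.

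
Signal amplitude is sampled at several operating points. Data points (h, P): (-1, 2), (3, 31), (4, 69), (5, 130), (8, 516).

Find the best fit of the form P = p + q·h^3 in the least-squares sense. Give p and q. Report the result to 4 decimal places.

p = 4.1633, q = 1.0003

Setting ∂/∂p … = 0 gives: 5·p + 727·q = 748;  727·p + 282595·q = 285693.
(Σ1 = 5, Σh^3 = 727, Σh^3·h^3 = 282595, ΣP = 748, Σh^3·P = 285693.)
Δ = 5·282595 − 727² = 884446.
p = (748·282595 − 727·285693)/884446 = 3682249/884446; q = (5·285693 − 727·748)/884446 = 884669/884446.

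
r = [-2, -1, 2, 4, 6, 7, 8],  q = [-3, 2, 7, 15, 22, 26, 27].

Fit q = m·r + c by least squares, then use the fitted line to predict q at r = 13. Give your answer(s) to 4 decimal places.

q̂ = 42.8162

MᵀM·[m, c]ᵀ = Mᵀq reads: 174·m + 24·c = 608;  24·m + 7·c = 96.
Determinant 174·7 − 24² = 642.
m = (608·7 − 24·96)/642 = 976/321; c = (174·96 − 24·608)/642 = 352/107.
At r = 13: q̂ = (976/321)·(13) + (352/107)·(1) = 13744/321.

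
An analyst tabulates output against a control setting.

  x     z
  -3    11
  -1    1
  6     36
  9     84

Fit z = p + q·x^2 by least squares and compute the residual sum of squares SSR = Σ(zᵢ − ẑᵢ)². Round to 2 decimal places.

SSR = 4.07

MᵀM·[p, q]ᵀ = Mᵀz reads: 4·p + 127·q = 132;  127·p + 7939·q = 8200.
(Σ1 = 4, Σx^2 = 127, Σx^2·x^2 = 7939, Σz = 132, Σx^2·z = 8200.)
Δ = 4·7939 − 127² = 15627.
p = (132·7939 − 127·8200)/15627 = 6548/15627; q = (4·8200 − 127·132)/15627 = 16036/15627.
Residuals: 21025/15627, -2319/5209, -21272/15627, 7204/15627; SSR = 63662/15627.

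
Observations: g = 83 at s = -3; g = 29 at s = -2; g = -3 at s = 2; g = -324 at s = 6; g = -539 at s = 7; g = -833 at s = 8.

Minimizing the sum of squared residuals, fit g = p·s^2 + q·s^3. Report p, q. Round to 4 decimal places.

p = 3.1375, q = -2.0197

Normal-equation sums: Σs^2·s^2 = 7906, Σs^2·s^3 = 57108, Σs^3·s^3 = 427306.
And Σs^2·g = -90536, Σs^3·g = -683854.
So MᵀM·[p, q]ᵀ = Mᵀg: [[7906, 57108]; [57108, 427306]]·[p, q]ᵀ = [-90536, -683854]ᵀ.
det = 7906·427306 − 57108² = 116957572.
p = ((-90536)·427306 − 57108·(-683854))/116957572 = 91739554/29239393; q = (7906·(-683854) − 57108·(-90536))/116957572 = -59054959/29239393.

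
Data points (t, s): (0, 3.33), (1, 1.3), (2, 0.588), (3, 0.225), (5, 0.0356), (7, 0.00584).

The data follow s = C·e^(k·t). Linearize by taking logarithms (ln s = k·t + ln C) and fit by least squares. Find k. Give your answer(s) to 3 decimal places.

Let Y = ln s. Fitting Y = k·t + ln C by least squares:
AᵀA = [[88.0000, 18.0000]; [18.0000, 6]], rhs = [-57.9529, -9.0358]ᵀ  (here Σt = 18.0000, Σ(t)² = 88.0000, Σln s = -9.0358, Σt·ln s = -57.9529).
Solving (det = 204.0000): k = -0.90722, ln C = 1.21570.

k = -0.907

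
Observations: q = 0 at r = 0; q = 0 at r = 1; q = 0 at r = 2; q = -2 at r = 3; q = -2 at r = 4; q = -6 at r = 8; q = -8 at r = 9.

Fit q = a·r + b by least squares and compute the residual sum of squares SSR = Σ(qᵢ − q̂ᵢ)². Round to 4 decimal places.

SSR = 2.8710

The normal system XᵀX·[a, b]ᵀ = Xᵀq is [[175, 27]; [27, 7]]·[a, b]ᵀ = [-134, -18]ᵀ.
Determinant 175·7 − 27² = 496.
a = ((-134)·7 − 27·(-18))/496 = -113/124; b = (175·(-18) − 27·(-134))/496 = 117/124.
Residuals: -117/124, -1/31, 109/124, -13/62, 87/124, 43/124, -23/31; SSR = 89/31.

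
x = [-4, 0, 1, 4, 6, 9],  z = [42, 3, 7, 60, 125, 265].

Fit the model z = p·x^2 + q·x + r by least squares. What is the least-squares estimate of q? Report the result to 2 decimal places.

Compute the Gram sums: Σx^2·x^2 = 8370, Σx^2·x = 946, Σx^2 = 150, Σx·x = 150, Σx = 16, Σ1 = 6.
Moment sums: Σx^2·z = 27604, Σx·z = 3214, Σz = 502.
Solving the 3×3 system (Gaussian elimination) gives p = 21138/7063, q = 15877/7063, r = 20149/7063.

q = 2.25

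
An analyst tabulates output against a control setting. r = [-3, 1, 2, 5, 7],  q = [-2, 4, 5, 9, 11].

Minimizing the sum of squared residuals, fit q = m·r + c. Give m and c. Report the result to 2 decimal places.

Compute the Gram sums: Σr·r = 88, Σr = 12, Σ1 = 5.
And Σr·q = 142, Σq = 27.
det = 88·5 − 12² = 296.
m = (142·5 − 12·27)/296 = 193/148; c = (88·27 − 12·142)/296 = 84/37.

m = 1.30, c = 2.27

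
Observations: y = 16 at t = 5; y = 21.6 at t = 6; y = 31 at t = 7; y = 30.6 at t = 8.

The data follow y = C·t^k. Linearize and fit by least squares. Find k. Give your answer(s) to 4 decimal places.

k = 1.4972

Linearized form: ln y = k·ln t + ln C. From the 4 transformed points,
Σln t = 7.4265, Σ(ln t)² = 13.9113, Σln y = 12.7003, Σln t·ln y = 23.7638.
Equations: 13.9113·k + 7.4265·ln C = 23.7638;  7.4265·k + 4·ln C = 12.7003.
Δ = 13.9113·4 − (7.4265)² = 0.4917; k = (23.7638·4 − 7.4265·12.7003)/0.4917 = 1.49717, ln C = (13.9113·12.7003 − 7.4265·23.7638)/0.4917 = 0.39537.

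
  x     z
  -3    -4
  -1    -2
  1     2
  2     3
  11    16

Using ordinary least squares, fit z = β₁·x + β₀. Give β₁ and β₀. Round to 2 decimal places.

β₁ = 1.45, β₀ = 0.10

With design matrix M, MᵀM = [[136, 10]; [10, 5]] and Mᵀz = [198, 15]ᵀ.
Determinant 136·5 − 10² = 580.
β₁ = (198·5 − 10·15)/580 = 42/29; β₀ = (136·15 − 10·198)/580 = 3/29.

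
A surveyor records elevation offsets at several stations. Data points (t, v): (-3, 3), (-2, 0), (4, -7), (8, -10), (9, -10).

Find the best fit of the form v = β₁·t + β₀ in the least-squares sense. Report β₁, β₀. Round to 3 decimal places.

β₁ = -1.060, β₀ = -1.407

Normal-equation sums: Σt·t = 174, Σt = 16, Σ1 = 5.
Moment sums: Σt·v = -207, Σv = -24.
det = 174·5 − 16² = 614.
β₁ = ((-207)·5 − 16·(-24))/614 = -651/614; β₀ = (174·(-24) − 16·(-207))/614 = -432/307.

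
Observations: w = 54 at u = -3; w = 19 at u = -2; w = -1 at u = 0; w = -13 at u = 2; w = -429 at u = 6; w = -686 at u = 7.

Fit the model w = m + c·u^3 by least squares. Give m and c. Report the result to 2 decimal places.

XᵀX·[m, c]ᵀ = Xᵀw reads: 6·m + 532·c = -1056;  532·m + 165162·c = -329676.
(Σ1 = 6, Σu^3 = 532, Σu^3·u^3 = 165162, Σw = -1056, Σu^3·w = -329676.)
Δ = 6·165162 − 532² = 707948.
m = ((-1056)·165162 − 532·(-329676))/707948 = 244140/176987; c = (6·(-329676) − 532·(-1056))/707948 = -354066/176987.

m = 1.38, c = -2.00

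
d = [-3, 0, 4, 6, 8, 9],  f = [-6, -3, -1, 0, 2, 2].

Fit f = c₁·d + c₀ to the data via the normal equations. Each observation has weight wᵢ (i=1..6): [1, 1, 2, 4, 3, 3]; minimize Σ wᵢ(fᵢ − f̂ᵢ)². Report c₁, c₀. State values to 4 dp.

c₁ = 0.6526, c₀ = -3.6579

With design matrix M, MᵀWM = [[620, 80]; [80, 14]] and MᵀWf = [112, 1]ᵀ.
det = 620·14 − 80² = 2280.
c₁ = (112·14 − 80·1)/2280 = 62/95; c₀ = (620·1 − 80·112)/2280 = -139/38.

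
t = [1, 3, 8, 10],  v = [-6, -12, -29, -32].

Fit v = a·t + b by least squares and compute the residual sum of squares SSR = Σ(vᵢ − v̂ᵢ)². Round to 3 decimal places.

SSR = 4.745

Forming MᵀM = [[174, 22]; [22, 4]] and Mᵀv = [-594, -79]ᵀ gives MᵀM·[a, b]ᵀ = Mᵀv.
det = 174·4 − 22² = 212.
a = ((-594)·4 − 22·(-79))/212 = -319/106; b = (174·(-79) − 22·(-594))/212 = -339/106.
Residuals: 11/53, 12/53, -183/106, 137/106; SSR = 503/106.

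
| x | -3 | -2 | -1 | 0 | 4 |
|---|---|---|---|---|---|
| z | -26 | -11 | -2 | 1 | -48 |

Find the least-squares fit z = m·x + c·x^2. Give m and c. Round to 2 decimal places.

Setting ∂/∂m … = 0 gives: 30·m + 28·c = -90;  28·m + 354·c = -1048.
Δ = 30·354 − 28² = 9836.
m = ((-90)·354 − 28·(-1048))/9836 = -629/2459; c = (30·(-1048) − 28·(-90))/9836 = -7230/2459.

m = -0.26, c = -2.94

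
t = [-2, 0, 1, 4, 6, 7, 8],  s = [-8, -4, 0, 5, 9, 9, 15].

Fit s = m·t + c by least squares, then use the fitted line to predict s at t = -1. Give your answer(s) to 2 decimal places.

ŝ = -5.57

From the data, Σt·t = 170, Σt = 24, Σ1 = 7.
And Σt·s = 273, Σs = 26.
Δ = 170·7 − 24² = 614.
m = (273·7 − 24·26)/614 = 1287/614; c = (170·26 − 24·273)/614 = -1066/307.
At t = -1: ŝ = (1287/614)·(-1) + (-1066/307)·(1) = -3419/614.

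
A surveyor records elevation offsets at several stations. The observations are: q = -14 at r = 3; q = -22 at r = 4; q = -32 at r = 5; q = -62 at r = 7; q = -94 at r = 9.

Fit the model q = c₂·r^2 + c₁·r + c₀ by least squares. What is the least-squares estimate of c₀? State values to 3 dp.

c₀ = 3.531

Normal-equation sums: Σr^2·r^2 = 9924, Σr^2·r = 1288, Σr^2 = 180, Σr·r = 180, Σr = 28, Σ1 = 5.
Right-hand side: Σr^2·q = -11930, Σr·q = -1570, Σq = -224.
Inverting the 3×3 Gram matrix, [c₂, c₁, c₀]ᵀ = [-827/938, -397/134, 1656/469]ᵀ.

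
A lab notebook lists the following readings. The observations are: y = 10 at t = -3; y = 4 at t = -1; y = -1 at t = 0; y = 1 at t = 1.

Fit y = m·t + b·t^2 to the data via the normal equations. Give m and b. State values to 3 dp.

m = -0.946, b = 0.837

The normal equations are: 11·m + (-27)·b = -33;  (-27)·m + 83·b = 95.
(Σt·t = 11, Σt·t^2 = -27, Σt^2·t^2 = 83, Σt·y = -33, Σt^2·y = 95.)
Determinant 11·83 − (-27)² = 184.
m = ((-33)·83 − (-27)·95)/184 = -87/92; b = (11·95 − (-27)·(-33))/184 = 77/92.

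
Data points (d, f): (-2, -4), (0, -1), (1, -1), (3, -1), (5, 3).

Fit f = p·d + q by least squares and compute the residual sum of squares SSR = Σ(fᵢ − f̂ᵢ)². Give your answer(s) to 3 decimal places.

SSR = 4.075

Sums needed: Σd·d = 39, Σd = 7, Σ1 = 5.
For Aᵀf: Σd·f = 19, Σf = -4.
det = 39·5 − 7² = 146.
p = (19·5 − 7·(-4))/146 = 123/146; q = (39·(-4) − 7·19)/146 = -289/146.
Residuals: -49/146, 143/146, 10/73, -113/73, 56/73; SSR = 595/146.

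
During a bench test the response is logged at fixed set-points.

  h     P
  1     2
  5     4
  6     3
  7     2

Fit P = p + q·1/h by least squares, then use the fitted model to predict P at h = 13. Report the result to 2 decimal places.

P̂ = 3.08

XᵀX·[p, q]ᵀ = XᵀP reads: 4·p + (317/210)·q = 11;  (317/210)·p + (47989/44100)·q = 251/70.
Eliminating q: (47989/44100)·(row 1) − (317/210)·(row 2) gives (10163/4900)·p = (47989/44100)·11 − (317/210)·(251/70) = 144589/22050, so p = 289178/91467.
Then q = ((251/70) − (317/210)·(289178/91467))/(47989/44100) = -33250/30489.
At h = 13: P̂ = (289178/91467)·(1) + (-33250/30489)·(1/13) = 3659564/1189071.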